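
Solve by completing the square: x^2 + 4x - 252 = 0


Start: x^2 + 4x - 252 = 0
Move constant: x^2 + 4x = 252
Half of 4 is 2, squared is 4
Add 4 to both sides: x^2 + 4x + 4 = 256
(x + 2)^2 = 256
x + 2 = ±16
x = -2 + 16 = 14 or x = -2 - 16 = -18

x = -18, x = 14


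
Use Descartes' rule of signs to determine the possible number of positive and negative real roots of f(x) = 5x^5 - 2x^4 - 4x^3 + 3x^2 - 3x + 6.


Descartes' rule of signs:

For positive roots, count sign changes in f(x) = 5x^5 - 2x^4 - 4x^3 + 3x^2 - 3x + 6:
Signs of coefficients: +, -, -, +, -, +
Number of sign changes: 4
Possible positive real roots: 4, 2, 0

For negative roots, examine f(-x) = -5x^5 - 2x^4 + 4x^3 + 3x^2 + 3x + 6:
Signs of coefficients: -, -, +, +, +, +
Number of sign changes: 1
Possible negative real roots: 1

Positive roots: 4 or 2 or 0; Negative roots: 1


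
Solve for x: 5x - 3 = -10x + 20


Starting with: 5x - 3 = -10x + 20
Move all x terms to left: (5 + 10)x = 20 + 3
Simplify: 15x = 23
Divide both sides by 15: x = 23/15

x = 23/15


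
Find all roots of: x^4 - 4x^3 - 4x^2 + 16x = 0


The constant term is 0, so x = 0 is a root. Factor out x:
  x^3 - 4x^2 - 4x + 16 = 0
Let p(x) = x^3 - 4x^2 - 4x + 16. By the rational root theorem (leading coefficient 1), any rational root is an integer divisor of 16: try ±1, ±2, ... in turn.
Test x = 1: value = 9 ≠ 0.
Test x = -1: value = 15 ≠ 0.
Test x = 2: value = 0 ✓, so (x - 2) is a factor.
Synthetic division by (x - 2): bring down 1; 1(2) - 4 = -2; (-2)(2) - 4 = -8; (-8)(2) + 16 = 0 → quotient x^2 - 2x - 8, remainder 0.
Solve the quadratic x^2 - 2x - 8 = 0: discriminant = (-2)^2 - 4(1)(-8) = 4 + 32 = 36.
sqrt(36) = 6, so x = (2 ± 6)/2: x = 4 or x = -2.
Collecting all roots found:

x = -2, x = 0, x = 2, x = 4


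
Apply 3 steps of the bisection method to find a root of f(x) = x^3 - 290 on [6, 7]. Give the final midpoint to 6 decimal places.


f(x) = x^3 - 290
f(6) = -74 < 0
f(7) = 53 > 0

Step 1: midpoint = (6.000000 + 7.000000)/2 = 6.500000
  f(6.500000) = -15.375000
  f(mid) < 0, so root is in [6.500000, 7.000000]

Step 2: midpoint = (6.500000 + 7.000000)/2 = 6.750000
  f(6.750000) = 17.546875
  f(mid) > 0, so root is in [6.500000, 6.750000]

Step 3: midpoint = (6.500000 + 6.750000)/2 = 6.625000
  f(6.625000) = 0.775391
  f(mid) > 0, so root is in [6.500000, 6.625000]

midpoint = 6.625000


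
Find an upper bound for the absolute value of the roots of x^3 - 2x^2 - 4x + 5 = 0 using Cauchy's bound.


Cauchy's bound: all roots r satisfy |r| <= 1 + max(|a_i/a_n|) for i = 0,...,n-1
where a_n is the leading coefficient.

Coefficients: [1, -2, -4, 5]
Leading coefficient a_n = 1
Ratios |a_i/a_n|: 2, 4, 5
Maximum ratio: 5
Cauchy's bound: |r| <= 1 + 5 = 6

Upper bound = 6


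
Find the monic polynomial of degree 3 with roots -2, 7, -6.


A monic polynomial with roots -2, 7, -6 is:
p(x) = (x + 2)(x - 7)(x + 6)
After multiplying by (x + 2): x + 2
After multiplying by (x - 7): x^2 - 5x - 14
After multiplying by (x + 6): x^3 + x^2 - 44x - 84

x^3 + x^2 - 44x - 84


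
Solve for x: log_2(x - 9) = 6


Convert to exponential form: x - 9 = 2^6 = 64
x = 64 + 9 = 73
Check: log_2(73 - 9) = log_2(64) = log_2(64) = 6 ✓

x = 73


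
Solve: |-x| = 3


An absolute value equation |expr| = 3 gives two cases:
Case 1: -x = 3
  -x = 3, so x = -3
Case 2: -x = -3
  -x = -3, so x = 3

x = -3, x = 3


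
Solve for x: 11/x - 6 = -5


Subtract -6 from both sides: 11/x = 1
Multiply both sides by x: 11 = 1 * x
Divide by 1: x = 11

x = 11


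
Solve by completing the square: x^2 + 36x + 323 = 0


Start: x^2 + 36x + 323 = 0
Move constant: x^2 + 36x = -323
Half of 36 is 18, squared is 324
Add 324 to both sides: x^2 + 36x + 324 = 1
(x + 18)^2 = 1
x + 18 = ±1
x = -18 + 1 = -17 or x = -18 - 1 = -19

x = -19, x = -17


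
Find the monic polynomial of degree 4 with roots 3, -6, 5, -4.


A monic polynomial with roots 3, -6, 5, -4 is:
p(x) = (x - 3)(x + 6)(x - 5)(x + 4)
After multiplying by (x - 3): x - 3
After multiplying by (x + 6): x^2 + 3x - 18
After multiplying by (x - 5): x^3 - 2x^2 - 33x + 90
After multiplying by (x + 4): x^4 + 2x^3 - 41x^2 - 42x + 360

x^4 + 2x^3 - 41x^2 - 42x + 360


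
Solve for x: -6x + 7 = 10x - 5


Starting with: -6x + 7 = 10x - 5
Move all x terms to left: (-6 - 10)x = -5 - 7
Simplify: -16x = -12
Divide both sides by -16: x = 3/4

x = 3/4


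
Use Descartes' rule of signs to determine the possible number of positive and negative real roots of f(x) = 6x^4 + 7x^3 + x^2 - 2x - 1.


Descartes' rule of signs:

For positive roots, count sign changes in f(x) = 6x^4 + 7x^3 + x^2 - 2x - 1:
Signs of coefficients: +, +, +, -, -
Number of sign changes: 1
Possible positive real roots: 1

For negative roots, examine f(-x) = 6x^4 - 7x^3 + x^2 + 2x - 1:
Signs of coefficients: +, -, +, +, -
Number of sign changes: 3
Possible negative real roots: 3, 1

Positive roots: 1; Negative roots: 3 or 1


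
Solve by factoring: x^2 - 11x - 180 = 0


We need two numbers that multiply to -180 and add to -11.
Those numbers are -20 and 9 (since (-20) * 9 = -180 and (-20) + 9 = -11).
So x^2 - 11x - 180 = (x - 20)(x + 9) = 0
Setting each factor to zero: x = 20 or x = -9

x = -9, x = 20


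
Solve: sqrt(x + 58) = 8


Square both sides: x + 58 = 8^2 = 64
x = 64 - 58 = 6
x = 6
Check: sqrt(1*6 + 58) = sqrt(64) = 8 ✓

x = 6


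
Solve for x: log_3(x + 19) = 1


Convert to exponential form: x + 19 = 3^1 = 3
x = 3 - 19 = -16
Check: log_3(-16 + 19) = log_3(3) = log_3(3) = 1 ✓

x = -16


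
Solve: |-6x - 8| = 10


An absolute value equation |expr| = 10 gives two cases:
Case 1: -6x - 8 = 10
  -6x = 18, so x = -3
Case 2: -6x - 8 = -10
  -6x = -2, so x = 1/3

x = -3, x = 1/3


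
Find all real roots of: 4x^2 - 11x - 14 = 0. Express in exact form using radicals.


Using the quadratic formula: x = (-b ± sqrt(b^2 - 4ac)) / (2a)
Here a = 4, b = -11, c = -14
Discriminant = b^2 - 4ac = (-11)^2 - 4(4)(-14) = 121 + 224 = 345
Since discriminant = 345 > 0, there are two real roots.
x = (11 ± sqrt(345)) / 8
Numerically: x ≈ 3.6968 or x ≈ -0.9468

x = (11 + sqrt(345)) / 8 or x = (11 - sqrt(345)) / 8


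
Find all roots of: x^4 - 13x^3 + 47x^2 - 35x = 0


The constant term is 0, so x = 0 is a root. Factor out x:
  x^3 - 13x^2 + 47x - 35 = 0
Let p(x) = x^3 - 13x^2 + 47x - 35. By the rational root theorem (leading coefficient 1), any rational root is an integer divisor of 35: try ±1, ±2, ... in turn.
Test x = 1: value = 0 ✓, so (x - 1) is a factor.
Synthetic division by (x - 1): bring down 1; 1(1) - 13 = -12; (-12)(1) + 47 = 35; 35(1) - 35 = 0 → quotient x^2 - 12x + 35, remainder 0.
Solve the quadratic x^2 - 12x + 35 = 0: discriminant = (-12)^2 - 4(1)(35) = 144 - 140 = 4.
sqrt(4) = 2, so x = (12 ± 2)/2: x = 7 or x = 5.
Collecting all roots found:

x = 0, x = 1, x = 5, x = 7


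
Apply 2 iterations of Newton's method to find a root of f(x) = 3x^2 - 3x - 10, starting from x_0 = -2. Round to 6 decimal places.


Newton's method: x_(n+1) = x_n - f(x_n)/f'(x_n)
f(x) = 3x^2 - 3x - 10
f'(x) = 6x - 3

Iteration 1:
  f(-2.000000) = 8.000000
  f'(-2.000000) = -15.000000
  x_1 = -2.000000 - (8.000000)/(-15.000000) = -1.466667

Iteration 2:
  f(-1.466667) = 0.853333
  f'(-1.466667) = -11.800000
  x_2 = -1.466667 - (0.853333)/(-11.800000) = -1.394350

x_2 = -1.394350


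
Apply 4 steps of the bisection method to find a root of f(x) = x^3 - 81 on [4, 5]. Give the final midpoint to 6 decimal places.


f(x) = x^3 - 81
f(4) = -17 < 0
f(5) = 44 > 0

Step 1: midpoint = (4.000000 + 5.000000)/2 = 4.500000
  f(4.500000) = 10.125000
  f(mid) > 0, so root is in [4.000000, 4.500000]

Step 2: midpoint = (4.000000 + 4.500000)/2 = 4.250000
  f(4.250000) = -4.234375
  f(mid) < 0, so root is in [4.250000, 4.500000]

Step 3: midpoint = (4.250000 + 4.500000)/2 = 4.375000
  f(4.375000) = 2.740234
  f(mid) > 0, so root is in [4.250000, 4.375000]

Step 4: midpoint = (4.250000 + 4.375000)/2 = 4.312500
  f(4.312500) = -0.797607
  f(mid) < 0, so root is in [4.312500, 4.375000]

midpoint = 4.312500


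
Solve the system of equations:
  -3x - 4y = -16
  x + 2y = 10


Using Cramer's rule:
Determinant D = (-3)(2) - (1)(-4) = -6 + 4 = -2
Dx = (-16)(2) - (10)(-4) = -32 + 40 = 8
Dy = (-3)(10) - (1)(-16) = -30 + 16 = -14
x = Dx/D = 8/-2 = -4
y = Dy/D = -14/-2 = 7

x = -4, y = 7


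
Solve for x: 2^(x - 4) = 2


Express both sides with the same base.
2 = 2^1
Since the bases match, equate exponents: x - 4 = 1
So x = 1 - (-4) = 5

x = 5


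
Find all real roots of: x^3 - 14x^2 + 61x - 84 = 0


Let p(x) = x^3 - 14x^2 + 61x - 84. By the rational root theorem (leading coefficient 1), any rational root is an integer divisor of 84: try ±1, ±2, ... in turn.
Test x = 1: value = -36 ≠ 0.
Test x = -1: value = -160 ≠ 0.
Test x = 2: value = -10 ≠ 0.
Test x = -2: value = -270 ≠ 0.
Test x = 3: value = 0 ✓, so (x - 3) is a factor.
Synthetic division by (x - 3): bring down 1; 1(3) - 14 = -11; (-11)(3) + 61 = 28; 28(3) - 84 = 0 → quotient x^2 - 11x + 28, remainder 0.
Solve the quadratic x^2 - 11x + 28 = 0: discriminant = (-11)^2 - 4(1)(28) = 121 - 112 = 9.
sqrt(9) = 3, so x = (11 ± 3)/2: x = 7 or x = 4.

x = 3, x = 4, x = 7


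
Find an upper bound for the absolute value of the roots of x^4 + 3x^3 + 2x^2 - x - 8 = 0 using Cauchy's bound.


Cauchy's bound: all roots r satisfy |r| <= 1 + max(|a_i/a_n|) for i = 0,...,n-1
where a_n is the leading coefficient.

Coefficients: [1, 3, 2, -1, -8]
Leading coefficient a_n = 1
Ratios |a_i/a_n|: 3, 2, 1, 8
Maximum ratio: 8
Cauchy's bound: |r| <= 1 + 8 = 9

Upper bound = 9


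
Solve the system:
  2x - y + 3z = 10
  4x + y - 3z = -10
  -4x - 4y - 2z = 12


Using Cramer's rule. Expand each determinant along the first row.
D  = 2*[1*(-2) - (-3)*(-4)] - (-1)*[4*(-2) - (-3)*(-4)] + 3*[4*(-4) - 1*(-4)]
  = 2*(-14) - (-1)*(-20) + 3*(-12) = -84
Dx = 10*[1*(-2) - (-3)*(-4)] - (-1)*[(-10)*(-2) - (-3)*12] + 3*[(-10)*(-4) - 1*12]
  = 10*(-14) - (-1)*(56) + 3*(28) = 0
Dy = 2*[(-10)*(-2) - (-3)*12] - 10*[4*(-2) - (-3)*(-4)] + 3*[4*12 - (-10)*(-4)]
  = 2*(56) - 10*(-20) + 3*(8) = 336
Dz = 2*[1*12 - (-10)*(-4)] - (-1)*[4*12 - (-10)*(-4)] + 10*[4*(-4) - 1*(-4)]
  = 2*(-28) - (-1)*(8) + 10*(-12) = -168
x = Dx/D = 0/-84 = 0, y = Dy/D = 336/-84 = -4, z = Dz/D = -168/-84 = 2
Check eq1: (2)(0) + (-1)(-4) + (3)(2) = 10 = 10 ✓
Check eq2: (4)(0) + (1)(-4) + (-3)(2) = -10 = -10 ✓
Check eq3: (-4)(0) + (-4)(-4) + (-2)(2) = 12 = 12 ✓

x = 0, y = -4, z = 2


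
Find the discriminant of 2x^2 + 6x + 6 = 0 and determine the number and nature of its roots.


For ax^2 + bx + c = 0, discriminant D = b^2 - 4ac
Here a = 2, b = 6, c = 6
D = (6)^2 - 4(2)(6) = 36 - 48 = -12

D = -12 < 0
The equation has no real roots (2 complex conjugate roots).

Discriminant = -12, no real roots (2 complex conjugate roots)


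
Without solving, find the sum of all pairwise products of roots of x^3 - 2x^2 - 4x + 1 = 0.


By Vieta's formulas for x^3 + bx^2 + cx + d = 0:
  r1 + r2 + r3 = -b/a = 2
  r1*r2 + r1*r3 + r2*r3 = c/a = -4
  r1*r2*r3 = -d/a = -1


Sum of pairwise products = -4


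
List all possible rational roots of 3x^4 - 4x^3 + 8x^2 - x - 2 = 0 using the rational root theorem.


Rational root theorem: possible roots are ±p/q where:
  p divides the constant term (-2): p ∈ {1, 2}
  q divides the leading coefficient (3): q ∈ {1, 3}

All possible rational roots: -2, -1, -2/3, -1/3, 1/3, 2/3, 1, 2

-2, -1, -2/3, -1/3, 1/3, 2/3, 1, 2


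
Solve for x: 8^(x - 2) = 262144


Express both sides with the same base.
262144 = 8^6
Since the bases match, equate exponents: x - 2 = 6
So x = 6 - (-2) = 8

x = 8


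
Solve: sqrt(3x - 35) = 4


Square both sides: 3x - 35 = 4^2 = 16
3x = 16 + 35 = 51
x = 17
Check: sqrt(3*17 - 35) = sqrt(16) = 4 ✓

x = 17


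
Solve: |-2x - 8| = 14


An absolute value equation |expr| = 14 gives two cases:
Case 1: -2x - 8 = 14
  -2x = 22, so x = -11
Case 2: -2x - 8 = -14
  -2x = -6, so x = 3

x = -11, x = 3


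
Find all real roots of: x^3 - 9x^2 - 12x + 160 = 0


Let p(x) = x^3 - 9x^2 - 12x + 160. By the rational root theorem (leading coefficient 1), any rational root is an integer divisor of 160: try ±1, ±2, ... in turn.
Test x = 1: value = 140 ≠ 0.
Test x = -1: value = 162 ≠ 0.
Test x = 2: value = 108 ≠ 0.
Test x = -2: value = 140 ≠ 0.
Test x = 4: value = 32 ≠ 0.
Test x = -4: value = 0 ✓, so (x + 4) is a factor.
Synthetic division by (x + 4): bring down 1; 1(-4) - 9 = -13; (-13)(-4) - 12 = 40; 40(-4) + 160 = 0 → quotient x^2 - 13x + 40, remainder 0.
Solve the quadratic x^2 - 13x + 40 = 0: discriminant = (-13)^2 - 4(1)(40) = 169 - 160 = 9.
sqrt(9) = 3, so x = (13 ± 3)/2: x = 8 or x = 5.

x = -4, x = 5, x = 8


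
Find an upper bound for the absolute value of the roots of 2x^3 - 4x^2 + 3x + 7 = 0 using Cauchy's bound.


Cauchy's bound: all roots r satisfy |r| <= 1 + max(|a_i/a_n|) for i = 0,...,n-1
where a_n is the leading coefficient.

Coefficients: [2, -4, 3, 7]
Leading coefficient a_n = 2
Ratios |a_i/a_n|: 2, 3/2, 7/2
Maximum ratio: 7/2
Cauchy's bound: |r| <= 1 + 7/2 = 9/2

Upper bound = 9/2


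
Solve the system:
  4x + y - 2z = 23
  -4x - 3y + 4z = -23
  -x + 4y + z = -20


Using Cramer's rule. Expand each determinant along the first row.
D  = 4*[(-3)*1 - 4*4] - 1*[(-4)*1 - 4*(-1)] + (-2)*[(-4)*4 - (-3)*(-1)]
  = 4*(-19) - 1*(0) + (-2)*(-19) = -38
Dx = 23*[(-3)*1 - 4*4] - 1*[(-23)*1 - 4*(-20)] + (-2)*[(-23)*4 - (-3)*(-20)]
  = 23*(-19) - 1*(57) + (-2)*(-152) = -190
Dy = 4*[(-23)*1 - 4*(-20)] - 23*[(-4)*1 - 4*(-1)] + (-2)*[(-4)*(-20) - (-23)*(-1)]
  = 4*(57) - 23*(0) + (-2)*(57) = 114
Dz = 4*[(-3)*(-20) - (-23)*4] - 1*[(-4)*(-20) - (-23)*(-1)] + 23*[(-4)*4 - (-3)*(-1)]
  = 4*(152) - 1*(57) + 23*(-19) = 114
x = Dx/D = -190/-38 = 5, y = Dy/D = 114/-38 = -3, z = Dz/D = 114/-38 = -3
Check eq1: (4)(5) + (1)(-3) + (-2)(-3) = 23 = 23 ✓
Check eq2: (-4)(5) + (-3)(-3) + (4)(-3) = -23 = -23 ✓
Check eq3: (-1)(5) + (4)(-3) + (1)(-3) = -20 = -20 ✓

x = 5, y = -3, z = -3


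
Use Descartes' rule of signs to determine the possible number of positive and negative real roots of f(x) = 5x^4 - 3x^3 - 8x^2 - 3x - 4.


Descartes' rule of signs:

For positive roots, count sign changes in f(x) = 5x^4 - 3x^3 - 8x^2 - 3x - 4:
Signs of coefficients: +, -, -, -, -
Number of sign changes: 1
Possible positive real roots: 1

For negative roots, examine f(-x) = 5x^4 + 3x^3 - 8x^2 + 3x - 4:
Signs of coefficients: +, +, -, +, -
Number of sign changes: 3
Possible negative real roots: 3, 1

Positive roots: 1; Negative roots: 3 or 1


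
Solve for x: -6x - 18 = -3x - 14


Starting with: -6x - 18 = -3x - 14
Move all x terms to left: (-6 + 3)x = -14 + 18
Simplify: -3x = 4
Divide both sides by -3: x = -4/3

x = -4/3


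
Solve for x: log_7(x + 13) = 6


Convert to exponential form: x + 13 = 7^6 = 117649
x = 117649 - 13 = 117636
Check: log_7(117636 + 13) = log_7(117649) = log_7(117649) = 6 ✓

x = 117636


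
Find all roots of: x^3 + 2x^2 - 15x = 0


The constant term is 0, so x = 0 is a root. Factor out x:
  x^2 + 2x - 15 = 0
Solve the quadratic x^2 + 2x - 15 = 0: discriminant = 2^2 - 4(1)(-15) = 4 + 60 = 64.
sqrt(64) = 8, so x = (-2 ± 8)/2: x = 3 or x = -5.
Collecting all roots found:

x = -5, x = 0, x = 3


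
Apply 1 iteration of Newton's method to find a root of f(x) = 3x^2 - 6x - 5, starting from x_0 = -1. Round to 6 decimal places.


Newton's method: x_(n+1) = x_n - f(x_n)/f'(x_n)
f(x) = 3x^2 - 6x - 5
f'(x) = 6x - 6

Iteration 1:
  f(-1.000000) = 4.000000
  f'(-1.000000) = -12.000000
  x_1 = -1.000000 - (4.000000)/(-12.000000) = -0.666667

x_1 = -0.666667


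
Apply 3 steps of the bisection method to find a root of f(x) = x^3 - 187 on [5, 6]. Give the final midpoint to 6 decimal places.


f(x) = x^3 - 187
f(5) = -62 < 0
f(6) = 29 > 0

Step 1: midpoint = (5.000000 + 6.000000)/2 = 5.500000
  f(5.500000) = -20.625000
  f(mid) < 0, so root is in [5.500000, 6.000000]

Step 2: midpoint = (5.500000 + 6.000000)/2 = 5.750000
  f(5.750000) = 3.109375
  f(mid) > 0, so root is in [5.500000, 5.750000]

Step 3: midpoint = (5.500000 + 5.750000)/2 = 5.625000
  f(5.625000) = -9.021484
  f(mid) < 0, so root is in [5.625000, 5.750000]

midpoint = 5.625000


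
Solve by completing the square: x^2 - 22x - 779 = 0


Start: x^2 - 22x - 779 = 0
Move constant: x^2 - 22x = 779
Half of -22 is -11, squared is 121
Add 121 to both sides: x^2 - 22x + 121 = 900
(x - 11)^2 = 900
x - 11 = ±30
x = 11 + 30 = 41 or x = 11 - 30 = -19

x = -19, x = 41


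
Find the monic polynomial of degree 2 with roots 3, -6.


A monic polynomial with roots 3, -6 is:
p(x) = (x - 3)(x + 6)
After multiplying by (x - 3): x - 3
After multiplying by (x + 6): x^2 + 3x - 18

x^2 + 3x - 18


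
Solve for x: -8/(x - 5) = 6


Multiply both sides by (x - 5): -8 = 6(x - 5)
Distribute: -8 = 6x - 30
6x = -8 + 30 = 22
x = 11/3

x = 11/3


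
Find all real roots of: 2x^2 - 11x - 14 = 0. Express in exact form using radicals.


Using the quadratic formula: x = (-b ± sqrt(b^2 - 4ac)) / (2a)
Here a = 2, b = -11, c = -14
Discriminant = b^2 - 4ac = (-11)^2 - 4(2)(-14) = 121 + 112 = 233
Since discriminant = 233 > 0, there are two real roots.
x = (11 ± sqrt(233)) / 4
Numerically: x ≈ 6.5661 or x ≈ -1.0661

x = (11 + sqrt(233)) / 4 or x = (11 - sqrt(233)) / 4


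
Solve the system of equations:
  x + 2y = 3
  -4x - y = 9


Using Cramer's rule:
Determinant D = (1)(-1) - (-4)(2) = -1 + 8 = 7
Dx = (3)(-1) - (9)(2) = -3 - 18 = -21
Dy = (1)(9) - (-4)(3) = 9 + 12 = 21
x = Dx/D = -21/7 = -3
y = Dy/D = 21/7 = 3

x = -3, y = 3


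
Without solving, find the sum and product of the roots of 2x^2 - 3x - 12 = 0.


By Vieta's formulas for ax^2 + bx + c = 0:
  Sum of roots = -b/a
  Product of roots = c/a

Here a = 2, b = -3, c = -12
Sum = -(-3)/2 = 3/2
Product = -12/2 = -6

Sum = 3/2, Product = -6


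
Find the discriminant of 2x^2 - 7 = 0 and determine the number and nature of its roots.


For ax^2 + bx + c = 0, discriminant D = b^2 - 4ac
Here a = 2, b = 0, c = -7
D = (0)^2 - 4(2)(-7) = 0 + 56 = 56

D = 56 > 0 but not a perfect square
The equation has 2 distinct real irrational roots.

Discriminant = 56, 2 distinct real irrational roots


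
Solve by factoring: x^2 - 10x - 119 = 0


We need two numbers that multiply to -119 and add to -10.
Those numbers are -17 and 7 (since (-17) * 7 = -119 and (-17) + 7 = -10).
So x^2 - 10x - 119 = (x - 17)(x + 7) = 0
Setting each factor to zero: x = 17 or x = -7

x = -7, x = 17


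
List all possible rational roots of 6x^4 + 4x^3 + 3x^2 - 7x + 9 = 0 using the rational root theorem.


Rational root theorem: possible roots are ±p/q where:
  p divides the constant term (9): p ∈ {1, 3, 9}
  q divides the leading coefficient (6): q ∈ {1, 2, 3, 6}

All possible rational roots: -9, -9/2, -3, -3/2, -1, -1/2, -1/3, -1/6, 1/6, 1/3, 1/2, 1, 3/2, 3, 9/2, 9

-9, -9/2, -3, -3/2, -1, -1/2, -1/3, -1/6, 1/6, 1/3, 1/2, 1, 3/2, 3, 9/2, 9


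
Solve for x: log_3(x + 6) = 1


Convert to exponential form: x + 6 = 3^1 = 3
x = 3 - 6 = -3
Check: log_3(-3 + 6) = log_3(3) = log_3(3) = 1 ✓

x = -3


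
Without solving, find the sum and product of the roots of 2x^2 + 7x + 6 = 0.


By Vieta's formulas for ax^2 + bx + c = 0:
  Sum of roots = -b/a
  Product of roots = c/a

Here a = 2, b = 7, c = 6
Sum = -(7)/2 = -7/2
Product = 6/2 = 3

Sum = -7/2, Product = 3


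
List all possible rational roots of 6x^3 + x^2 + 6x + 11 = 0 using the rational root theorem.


Rational root theorem: possible roots are ±p/q where:
  p divides the constant term (11): p ∈ {1, 11}
  q divides the leading coefficient (6): q ∈ {1, 2, 3, 6}

All possible rational roots: -11, -11/2, -11/3, -11/6, -1, -1/2, -1/3, -1/6, 1/6, 1/3, 1/2, 1, 11/6, 11/3, 11/2, 11

-11, -11/2, -11/3, -11/6, -1, -1/2, -1/3, -1/6, 1/6, 1/3, 1/2, 1, 11/6, 11/3, 11/2, 11


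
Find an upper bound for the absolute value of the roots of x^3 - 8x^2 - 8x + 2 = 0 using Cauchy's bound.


Cauchy's bound: all roots r satisfy |r| <= 1 + max(|a_i/a_n|) for i = 0,...,n-1
where a_n is the leading coefficient.

Coefficients: [1, -8, -8, 2]
Leading coefficient a_n = 1
Ratios |a_i/a_n|: 8, 8, 2
Maximum ratio: 8
Cauchy's bound: |r| <= 1 + 8 = 9

Upper bound = 9


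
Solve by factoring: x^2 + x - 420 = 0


We need two numbers that multiply to -420 and add to 1.
Those numbers are 21 and -20 (since 21 * (-20) = -420 and 21 + (-20) = 1).
So x^2 + x - 420 = (x + 21)(x - 20) = 0
Setting each factor to zero: x = -21 or x = 20

x = -21, x = 20


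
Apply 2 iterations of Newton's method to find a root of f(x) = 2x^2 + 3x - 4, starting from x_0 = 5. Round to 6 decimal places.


Newton's method: x_(n+1) = x_n - f(x_n)/f'(x_n)
f(x) = 2x^2 + 3x - 4
f'(x) = 4x + 3

Iteration 1:
  f(5.000000) = 61.000000
  f'(5.000000) = 23.000000
  x_1 = 5.000000 - (61.000000)/(23.000000) = 2.347826

Iteration 2:
  f(2.347826) = 14.068053
  f'(2.347826) = 12.391304
  x_2 = 2.347826 - (14.068053)/(12.391304) = 1.212510

x_2 = 1.212510


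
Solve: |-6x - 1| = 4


An absolute value equation |expr| = 4 gives two cases:
Case 1: -6x - 1 = 4
  -6x = 5, so x = -5/6
Case 2: -6x - 1 = -4
  -6x = -3, so x = 1/2

x = -5/6, x = 1/2


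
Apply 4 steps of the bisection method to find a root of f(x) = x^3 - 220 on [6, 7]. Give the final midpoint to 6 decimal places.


f(x) = x^3 - 220
f(6) = -4 < 0
f(7) = 123 > 0

Step 1: midpoint = (6.000000 + 7.000000)/2 = 6.500000
  f(6.500000) = 54.625000
  f(mid) > 0, so root is in [6.000000, 6.500000]

Step 2: midpoint = (6.000000 + 6.500000)/2 = 6.250000
  f(6.250000) = 24.140625
  f(mid) > 0, so root is in [6.000000, 6.250000]

Step 3: midpoint = (6.000000 + 6.250000)/2 = 6.125000
  f(6.125000) = 9.783203
  f(mid) > 0, so root is in [6.000000, 6.125000]

Step 4: midpoint = (6.000000 + 6.125000)/2 = 6.062500
  f(6.062500) = 2.820557
  f(mid) > 0, so root is in [6.000000, 6.062500]

midpoint = 6.062500


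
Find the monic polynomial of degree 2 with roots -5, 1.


A monic polynomial with roots -5, 1 is:
p(x) = (x + 5)(x - 1)
After multiplying by (x + 5): x + 5
After multiplying by (x - 1): x^2 + 4x - 5

x^2 + 4x - 5


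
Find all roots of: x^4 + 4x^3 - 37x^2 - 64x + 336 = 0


Let p(x) = x^4 + 4x^3 - 37x^2 - 64x + 336. By the rational root theorem (leading coefficient 1), any rational root is an integer divisor of 336: try ±1, ±2, ... in turn.
Test x = 1: value = 240 ≠ 0.
Test x = -1: value = 360 ≠ 0.
Test x = 2: value = 108 ≠ 0.
Test x = -2: value = 300 ≠ 0.
Test x = 3: value = 0 ✓, so (x - 3) is a factor.
Synthetic division by (x - 3): bring down 1; 1(3) + 4 = 7; 7(3) - 37 = -16; (-16)(3) - 64 = -112; (-112)(3) + 336 = 0 → quotient x^3 + 7x^2 - 16x - 112, remainder 0.
Continue with the quotient x^3 + 7x^2 - 16x - 112 (candidates must divide 112).
Test x = 4: value = 0 ✓, so (x - 4) is a factor.
Synthetic division by (x - 4): bring down 1; 1(4) + 7 = 11; 11(4) - 16 = 28; 28(4) - 112 = 0 → quotient x^2 + 11x + 28, remainder 0.
Solve the quadratic x^2 + 11x + 28 = 0: discriminant = 11^2 - 4(1)(28) = 121 - 112 = 9.
sqrt(9) = 3, so x = (-11 ± 3)/2: x = -4 or x = -7.
Collecting all roots found:

x = -7, x = -4, x = 3, x = 4


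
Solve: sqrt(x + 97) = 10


Square both sides: x + 97 = 10^2 = 100
x = 100 - 97 = 3
x = 3
Check: sqrt(1*3 + 97) = sqrt(100) = 10 ✓

x = 3


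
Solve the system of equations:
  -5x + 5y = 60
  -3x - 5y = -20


Using Cramer's rule:
Determinant D = (-5)(-5) - (-3)(5) = 25 + 15 = 40
Dx = (60)(-5) - (-20)(5) = -300 + 100 = -200
Dy = (-5)(-20) - (-3)(60) = 100 + 180 = 280
x = Dx/D = -200/40 = -5
y = Dy/D = 280/40 = 7

x = -5, y = 7


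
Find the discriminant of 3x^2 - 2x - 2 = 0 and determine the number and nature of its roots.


For ax^2 + bx + c = 0, discriminant D = b^2 - 4ac
Here a = 3, b = -2, c = -2
D = (-2)^2 - 4(3)(-2) = 4 + 24 = 28

D = 28 > 0 but not a perfect square
The equation has 2 distinct real irrational roots.

Discriminant = 28, 2 distinct real irrational roots


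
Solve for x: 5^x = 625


Express both sides with the same base.
625 = 5^4
Since the bases match: x = 4

x = 4


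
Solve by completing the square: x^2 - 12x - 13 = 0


Start: x^2 - 12x - 13 = 0
Move constant: x^2 - 12x = 13
Half of -12 is -6, squared is 36
Add 36 to both sides: x^2 - 12x + 36 = 49
(x - 6)^2 = 49
x - 6 = ±7
x = 6 + 7 = 13 or x = 6 - 7 = -1

x = -1, x = 13


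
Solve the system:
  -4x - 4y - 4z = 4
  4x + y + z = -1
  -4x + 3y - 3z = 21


Using Cramer's rule. Expand each determinant along the first row.
D  = (-4)*[1*(-3) - 1*3] - (-4)*[4*(-3) - 1*(-4)] + (-4)*[4*3 - 1*(-4)]
  = (-4)*(-6) - (-4)*(-8) + (-4)*(16) = -72
Dx = 4*[1*(-3) - 1*3] - (-4)*[(-1)*(-3) - 1*21] + (-4)*[(-1)*3 - 1*21]
  = 4*(-6) - (-4)*(-18) + (-4)*(-24) = 0
Dy = (-4)*[(-1)*(-3) - 1*21] - 4*[4*(-3) - 1*(-4)] + (-4)*[4*21 - (-1)*(-4)]
  = (-4)*(-18) - 4*(-8) + (-4)*(80) = -216
Dz = (-4)*[1*21 - (-1)*3] - (-4)*[4*21 - (-1)*(-4)] + 4*[4*3 - 1*(-4)]
  = (-4)*(24) - (-4)*(80) + 4*(16) = 288
x = Dx/D = 0/-72 = 0, y = Dy/D = -216/-72 = 3, z = Dz/D = 288/-72 = -4
Check eq1: (-4)(0) + (-4)(3) + (-4)(-4) = 4 = 4 ✓
Check eq2: (4)(0) + (1)(3) + (1)(-4) = -1 = -1 ✓
Check eq3: (-4)(0) + (3)(3) + (-3)(-4) = 21 = 21 ✓

x = 0, y = 3, z = -4


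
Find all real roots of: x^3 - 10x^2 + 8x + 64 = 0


Let p(x) = x^3 - 10x^2 + 8x + 64. By the rational root theorem (leading coefficient 1), any rational root is an integer divisor of 64: try ±1, ±2, ... in turn.
Test x = 1: value = 63 ≠ 0.
Test x = -1: value = 45 ≠ 0.
Test x = 2: value = 48 ≠ 0.
Test x = -2: value = 0 ✓, so (x + 2) is a factor.
Synthetic division by (x + 2): bring down 1; 1(-2) - 10 = -12; (-12)(-2) + 8 = 32; 32(-2) + 64 = 0 → quotient x^2 - 12x + 32, remainder 0.
Solve the quadratic x^2 - 12x + 32 = 0: discriminant = (-12)^2 - 4(1)(32) = 144 - 128 = 16.
sqrt(16) = 4, so x = (12 ± 4)/2: x = 8 or x = 4.

x = -2, x = 4, x = 8


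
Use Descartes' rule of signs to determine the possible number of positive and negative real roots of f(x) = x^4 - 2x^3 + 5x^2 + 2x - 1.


Descartes' rule of signs:

For positive roots, count sign changes in f(x) = x^4 - 2x^3 + 5x^2 + 2x - 1:
Signs of coefficients: +, -, +, +, -
Number of sign changes: 3
Possible positive real roots: 3, 1

For negative roots, examine f(-x) = x^4 + 2x^3 + 5x^2 - 2x - 1:
Signs of coefficients: +, +, +, -, -
Number of sign changes: 1
Possible negative real roots: 1

Positive roots: 3 or 1; Negative roots: 1


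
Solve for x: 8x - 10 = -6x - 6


Starting with: 8x - 10 = -6x - 6
Move all x terms to left: (8 + 6)x = -6 + 10
Simplify: 14x = 4
Divide both sides by 14: x = 2/7

x = 2/7


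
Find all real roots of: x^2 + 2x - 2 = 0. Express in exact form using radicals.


Using the quadratic formula: x = (-b ± sqrt(b^2 - 4ac)) / (2a)
Here a = 1, b = 2, c = -2
Discriminant = b^2 - 4ac = 2^2 - 4(1)(-2) = 4 + 8 = 12
Since discriminant = 12 > 0, there are two real roots.
x = (-2 ± 2*sqrt(3)) / 2
Simplifying: x = -1 ± sqrt(3)
Numerically: x ≈ 0.7321 or x ≈ -2.7321

x = -1 + sqrt(3) or x = -1 - sqrt(3)


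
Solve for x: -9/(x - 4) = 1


Multiply both sides by (x - 4): -9 = 1(x - 4)
Distribute: -9 = x - 4
x = -9 + 4 = -5
x = -5

x = -5


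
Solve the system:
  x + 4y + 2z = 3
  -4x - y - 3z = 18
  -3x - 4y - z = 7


Using Cramer's rule. Expand each determinant along the first row.
D  = 1*[(-1)*(-1) - (-3)*(-4)] - 4*[(-4)*(-1) - (-3)*(-3)] + 2*[(-4)*(-4) - (-1)*(-3)]
  = 1*(-11) - 4*(-5) + 2*(13) = 35
Dx = 3*[(-1)*(-1) - (-3)*(-4)] - 4*[18*(-1) - (-3)*7] + 2*[18*(-4) - (-1)*7]
  = 3*(-11) - 4*(3) + 2*(-65) = -175
Dy = 1*[18*(-1) - (-3)*7] - 3*[(-4)*(-1) - (-3)*(-3)] + 2*[(-4)*7 - 18*(-3)]
  = 1*(3) - 3*(-5) + 2*(26) = 70
Dz = 1*[(-1)*7 - 18*(-4)] - 4*[(-4)*7 - 18*(-3)] + 3*[(-4)*(-4) - (-1)*(-3)]
  = 1*(65) - 4*(26) + 3*(13) = 0
x = Dx/D = -175/35 = -5, y = Dy/D = 70/35 = 2, z = Dz/D = 0/35 = 0
Check eq1: (1)(-5) + (4)(2) + (2)(0) = 3 = 3 ✓
Check eq2: (-4)(-5) + (-1)(2) + (-3)(0) = 18 = 18 ✓
Check eq3: (-3)(-5) + (-4)(2) + (-1)(0) = 7 = 7 ✓

x = -5, y = 2, z = 0


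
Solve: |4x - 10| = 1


An absolute value equation |expr| = 1 gives two cases:
Case 1: 4x - 10 = 1
  4x = 11, so x = 11/4
Case 2: 4x - 10 = -1
  4x = 9, so x = 9/4

x = 9/4, x = 11/4


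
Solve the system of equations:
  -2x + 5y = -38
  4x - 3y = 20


Using Cramer's rule:
Determinant D = (-2)(-3) - (4)(5) = 6 - 20 = -14
Dx = (-38)(-3) - (20)(5) = 114 - 100 = 14
Dy = (-2)(20) - (4)(-38) = -40 + 152 = 112
x = Dx/D = 14/-14 = -1
y = Dy/D = 112/-14 = -8

x = -1, y = -8


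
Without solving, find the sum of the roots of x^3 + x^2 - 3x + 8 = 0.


By Vieta's formulas for x^3 + bx^2 + cx + d = 0:
  r1 + r2 + r3 = -b/a = -1
  r1*r2 + r1*r3 + r2*r3 = c/a = -3
  r1*r2*r3 = -d/a = -8


Sum = -1


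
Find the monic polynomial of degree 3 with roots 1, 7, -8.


A monic polynomial with roots 1, 7, -8 is:
p(x) = (x - 1)(x - 7)(x + 8)
After multiplying by (x - 1): x - 1
After multiplying by (x - 7): x^2 - 8x + 7
After multiplying by (x + 8): x^3 - 57x + 56

x^3 - 57x + 56


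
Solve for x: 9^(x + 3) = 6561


Express both sides with the same base.
6561 = 9^4
Since the bases match, equate exponents: x + 3 = 4
So x = 4 - (3) = 1

x = 1


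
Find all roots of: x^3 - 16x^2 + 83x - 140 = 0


Let p(x) = x^3 - 16x^2 + 83x - 140. By the rational root theorem (leading coefficient 1), any rational root is an integer divisor of 140: try ±1, ±2, ... in turn.
Test x = 1: value = -72 ≠ 0.
Test x = -1: value = -240 ≠ 0.
Test x = 2: value = -30 ≠ 0.
Test x = -2: value = -378 ≠ 0.
Test x = 4: value = 0 ✓, so (x - 4) is a factor.
Synthetic division by (x - 4): bring down 1; 1(4) - 16 = -12; (-12)(4) + 83 = 35; 35(4) - 140 = 0 → quotient x^2 - 12x + 35, remainder 0.
Solve the quadratic x^2 - 12x + 35 = 0: discriminant = (-12)^2 - 4(1)(35) = 144 - 140 = 4.
sqrt(4) = 2, so x = (12 ± 2)/2: x = 7 or x = 5.
Collecting all roots found:

x = 4, x = 5, x = 7


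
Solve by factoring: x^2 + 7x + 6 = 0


We need two numbers that multiply to 6 and add to 7.
Those numbers are 6 and 1 (since 6 * 1 = 6 and 6 + 1 = 7).
So x^2 + 7x + 6 = (x + 6)(x + 1) = 0
Setting each factor to zero: x = -6 or x = -1

x = -6, x = -1


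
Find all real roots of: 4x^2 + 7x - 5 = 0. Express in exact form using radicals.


Using the quadratic formula: x = (-b ± sqrt(b^2 - 4ac)) / (2a)
Here a = 4, b = 7, c = -5
Discriminant = b^2 - 4ac = 7^2 - 4(4)(-5) = 49 + 80 = 129
Since discriminant = 129 > 0, there are two real roots.
x = (-7 ± sqrt(129)) / 8
Numerically: x ≈ 0.5447 or x ≈ -2.2947

x = (-7 + sqrt(129)) / 8 or x = (-7 - sqrt(129)) / 8


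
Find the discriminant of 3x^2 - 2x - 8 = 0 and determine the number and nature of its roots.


For ax^2 + bx + c = 0, discriminant D = b^2 - 4ac
Here a = 3, b = -2, c = -8
D = (-2)^2 - 4(3)(-8) = 4 + 96 = 100

D = 100 > 0 and is a perfect square (sqrt = 10)
The equation has 2 distinct real rational roots.

Discriminant = 100, 2 distinct real rational roots


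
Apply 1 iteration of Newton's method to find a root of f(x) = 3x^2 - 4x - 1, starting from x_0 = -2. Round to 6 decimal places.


Newton's method: x_(n+1) = x_n - f(x_n)/f'(x_n)
f(x) = 3x^2 - 4x - 1
f'(x) = 6x - 4

Iteration 1:
  f(-2.000000) = 19.000000
  f'(-2.000000) = -16.000000
  x_1 = -2.000000 - (19.000000)/(-16.000000) = -0.812500

x_1 = -0.812500


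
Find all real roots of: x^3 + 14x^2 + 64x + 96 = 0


Let p(x) = x^3 + 14x^2 + 64x + 96. By the rational root theorem (leading coefficient 1), any rational root is an integer divisor of 96: try ±1, ±2, ... in turn.
Test x = 1: value = 175 ≠ 0.
Test x = -1: value = 45 ≠ 0.
Test x = 2: value = 288 ≠ 0.
Test x = -2: value = 16 ≠ 0.
Test x = 3: value = 441 ≠ 0.
Test x = -3: value = 3 ≠ 0.
Test x = 4: value = 640 ≠ 0.
Test x = -4: value = 0 ✓, so (x + 4) is a factor.
Synthetic division by (x + 4): bring down 1; 1(-4) + 14 = 10; 10(-4) + 64 = 24; 24(-4) + 96 = 0 → quotient x^2 + 10x + 24, remainder 0.
Solve the quadratic x^2 + 10x + 24 = 0: discriminant = 10^2 - 4(1)(24) = 100 - 96 = 4.
sqrt(4) = 2, so x = (-10 ± 2)/2: x = -4 or x = -6.

x = -6, x = -4 (multiplicity 2)


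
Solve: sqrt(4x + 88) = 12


Square both sides: 4x + 88 = 12^2 = 144
4x = 144 - 88 = 56
x = 14
Check: sqrt(4*14 + 88) = sqrt(144) = 12 ✓

x = 14


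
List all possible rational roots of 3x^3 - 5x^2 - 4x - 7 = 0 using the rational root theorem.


Rational root theorem: possible roots are ±p/q where:
  p divides the constant term (-7): p ∈ {1, 7}
  q divides the leading coefficient (3): q ∈ {1, 3}

All possible rational roots: -7, -7/3, -1, -1/3, 1/3, 1, 7/3, 7

-7, -7/3, -1, -1/3, 1/3, 1, 7/3, 7


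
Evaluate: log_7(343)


We need the exponent such that 7^? = 343
7^3 = 343
Therefore log_7(343) = 3

3


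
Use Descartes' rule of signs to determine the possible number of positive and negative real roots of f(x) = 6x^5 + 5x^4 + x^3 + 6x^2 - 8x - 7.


Descartes' rule of signs:

For positive roots, count sign changes in f(x) = 6x^5 + 5x^4 + x^3 + 6x^2 - 8x - 7:
Signs of coefficients: +, +, +, +, -, -
Number of sign changes: 1
Possible positive real roots: 1

For negative roots, examine f(-x) = -6x^5 + 5x^4 - x^3 + 6x^2 + 8x - 7:
Signs of coefficients: -, +, -, +, +, -
Number of sign changes: 4
Possible negative real roots: 4, 2, 0

Positive roots: 1; Negative roots: 4 or 2 or 0


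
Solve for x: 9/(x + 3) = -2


Multiply both sides by (x + 3): 9 = -2(x + 3)
Distribute: 9 = -2x - 6
-2x = 9 + 6 = 15
x = -15/2

x = -15/2


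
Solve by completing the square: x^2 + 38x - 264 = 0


Start: x^2 + 38x - 264 = 0
Move constant: x^2 + 38x = 264
Half of 38 is 19, squared is 361
Add 361 to both sides: x^2 + 38x + 361 = 625
(x + 19)^2 = 625
x + 19 = ±25
x = -19 + 25 = 6 or x = -19 - 25 = -44

x = -44, x = 6


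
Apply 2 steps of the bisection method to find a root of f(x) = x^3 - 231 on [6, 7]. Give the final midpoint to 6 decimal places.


f(x) = x^3 - 231
f(6) = -15 < 0
f(7) = 112 > 0

Step 1: midpoint = (6.000000 + 7.000000)/2 = 6.500000
  f(6.500000) = 43.625000
  f(mid) > 0, so root is in [6.000000, 6.500000]

Step 2: midpoint = (6.000000 + 6.500000)/2 = 6.250000
  f(6.250000) = 13.140625
  f(mid) > 0, so root is in [6.000000, 6.250000]

midpoint = 6.250000


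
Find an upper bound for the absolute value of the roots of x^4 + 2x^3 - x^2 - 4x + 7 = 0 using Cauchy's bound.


Cauchy's bound: all roots r satisfy |r| <= 1 + max(|a_i/a_n|) for i = 0,...,n-1
where a_n is the leading coefficient.

Coefficients: [1, 2, -1, -4, 7]
Leading coefficient a_n = 1
Ratios |a_i/a_n|: 2, 1, 4, 7
Maximum ratio: 7
Cauchy's bound: |r| <= 1 + 7 = 8

Upper bound = 8


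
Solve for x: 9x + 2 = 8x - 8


Starting with: 9x + 2 = 8x - 8
Move all x terms to left: (9 - 8)x = -8 - 2
Simplify: x = -10
Divide both sides by 1: x = -10

x = -10


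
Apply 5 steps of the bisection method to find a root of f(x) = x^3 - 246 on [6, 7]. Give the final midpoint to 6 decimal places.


f(x) = x^3 - 246
f(6) = -30 < 0
f(7) = 97 > 0

Step 1: midpoint = (6.000000 + 7.000000)/2 = 6.500000
  f(6.500000) = 28.625000
  f(mid) > 0, so root is in [6.000000, 6.500000]

Step 2: midpoint = (6.000000 + 6.500000)/2 = 6.250000
  f(6.250000) = -1.859375
  f(mid) < 0, so root is in [6.250000, 6.500000]

Step 3: midpoint = (6.250000 + 6.500000)/2 = 6.375000
  f(6.375000) = 13.083984
  f(mid) > 0, so root is in [6.250000, 6.375000]

Step 4: midpoint = (6.250000 + 6.375000)/2 = 6.312500
  f(6.312500) = 5.538330
  f(mid) > 0, so root is in [6.250000, 6.312500]

Step 5: midpoint = (6.250000 + 6.312500)/2 = 6.281250
  f(6.281250) = 1.821075
  f(mid) > 0, so root is in [6.250000, 6.281250]

midpoint = 6.281250


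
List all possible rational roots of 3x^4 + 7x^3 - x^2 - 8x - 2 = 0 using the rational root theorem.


Rational root theorem: possible roots are ±p/q where:
  p divides the constant term (-2): p ∈ {1, 2}
  q divides the leading coefficient (3): q ∈ {1, 3}

All possible rational roots: -2, -1, -2/3, -1/3, 1/3, 2/3, 1, 2

-2, -1, -2/3, -1/3, 1/3, 2/3, 1, 2


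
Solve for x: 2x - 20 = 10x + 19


Starting with: 2x - 20 = 10x + 19
Move all x terms to left: (2 - 10)x = 19 + 20
Simplify: -8x = 39
Divide both sides by -8: x = -39/8

x = -39/8


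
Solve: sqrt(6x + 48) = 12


Square both sides: 6x + 48 = 12^2 = 144
6x = 144 - 48 = 96
x = 16
Check: sqrt(6*16 + 48) = sqrt(144) = 12 ✓

x = 16


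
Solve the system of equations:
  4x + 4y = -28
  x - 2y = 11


Using Cramer's rule:
Determinant D = (4)(-2) - (1)(4) = -8 - 4 = -12
Dx = (-28)(-2) - (11)(4) = 56 - 44 = 12
Dy = (4)(11) - (1)(-28) = 44 + 28 = 72
x = Dx/D = 12/-12 = -1
y = Dy/D = 72/-12 = -6

x = -1, y = -6


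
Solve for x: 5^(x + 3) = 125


Express both sides with the same base.
125 = 5^3
Since the bases match, equate exponents: x + 3 = 3
So x = 3 - (3) = 0

x = 0


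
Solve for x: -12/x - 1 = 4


Subtract -1 from both sides: -12/x = 5
Multiply both sides by x: -12 = 5 * x
Divide by 5: x = -12/5

x = -12/5


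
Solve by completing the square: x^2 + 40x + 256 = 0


Start: x^2 + 40x + 256 = 0
Move constant: x^2 + 40x = -256
Half of 40 is 20, squared is 400
Add 400 to both sides: x^2 + 40x + 400 = 144
(x + 20)^2 = 144
x + 20 = ±12
x = -20 + 12 = -8 or x = -20 - 12 = -32

x = -32, x = -8


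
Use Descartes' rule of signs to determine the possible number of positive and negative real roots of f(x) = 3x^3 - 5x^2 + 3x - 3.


Descartes' rule of signs:

For positive roots, count sign changes in f(x) = 3x^3 - 5x^2 + 3x - 3:
Signs of coefficients: +, -, +, -
Number of sign changes: 3
Possible positive real roots: 3, 1

For negative roots, examine f(-x) = -3x^3 - 5x^2 - 3x - 3:
Signs of coefficients: -, -, -, -
Number of sign changes: 0
Possible negative real roots: 0

Positive roots: 3 or 1; Negative roots: 0


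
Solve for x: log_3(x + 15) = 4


Convert to exponential form: x + 15 = 3^4 = 81
x = 81 - 15 = 66
Check: log_3(66 + 15) = log_3(81) = log_3(81) = 4 ✓

x = 66


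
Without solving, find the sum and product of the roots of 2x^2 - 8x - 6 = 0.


By Vieta's formulas for ax^2 + bx + c = 0:
  Sum of roots = -b/a
  Product of roots = c/a

Here a = 2, b = -8, c = -6
Sum = -(-8)/2 = 4
Product = -6/2 = -3

Sum = 4, Product = -3


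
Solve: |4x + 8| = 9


An absolute value equation |expr| = 9 gives two cases:
Case 1: 4x + 8 = 9
  4x = 1, so x = 1/4
Case 2: 4x + 8 = -9
  4x = -17, so x = -17/4

x = -17/4, x = 1/4


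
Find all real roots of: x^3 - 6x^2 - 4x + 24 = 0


Let p(x) = x^3 - 6x^2 - 4x + 24. By the rational root theorem (leading coefficient 1), any rational root is an integer divisor of 24: try ±1, ±2, ... in turn.
Test x = 1: value = 15 ≠ 0.
Test x = -1: value = 21 ≠ 0.
Test x = 2: value = 0 ✓, so (x - 2) is a factor.
Synthetic division by (x - 2): bring down 1; 1(2) - 6 = -4; (-4)(2) - 4 = -12; (-12)(2) + 24 = 0 → quotient x^2 - 4x - 12, remainder 0.
Solve the quadratic x^2 - 4x - 12 = 0: discriminant = (-4)^2 - 4(1)(-12) = 16 + 48 = 64.
sqrt(64) = 8, so x = (4 ± 8)/2: x = 6 or x = -2.

x = -2, x = 2, x = 6


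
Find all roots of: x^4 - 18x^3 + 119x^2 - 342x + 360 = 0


Let p(x) = x^4 - 18x^3 + 119x^2 - 342x + 360. By the rational root theorem (leading coefficient 1), any rational root is an integer divisor of 360: try ±1, ±2, ... in turn.
Test x = 1: value = 120 ≠ 0.
Test x = -1: value = 840 ≠ 0.
Test x = 2: value = 24 ≠ 0.
Test x = -2: value = 1680 ≠ 0.
Test x = 3: value = 0 ✓, so (x - 3) is a factor.
Synthetic division by (x - 3): bring down 1; 1(3) - 18 = -15; (-15)(3) + 119 = 74; 74(3) - 342 = -120; (-120)(3) + 360 = 0 → quotient x^3 - 15x^2 + 74x - 120, remainder 0.
Continue with the quotient x^3 - 15x^2 + 74x - 120 (candidates must divide 120; re-test x = 3 first in case it repeats).
Test x = 3: value = -6 ≠ 0.
Test x = -3: value = -504 ≠ 0.
Test x = 4: value = 0 ✓, so (x - 4) is a factor.
Synthetic division by (x - 4): bring down 1; 1(4) - 15 = -11; (-11)(4) + 74 = 30; 30(4) - 120 = 0 → quotient x^2 - 11x + 30, remainder 0.
Solve the quadratic x^2 - 11x + 30 = 0: discriminant = (-11)^2 - 4(1)(30) = 121 - 120 = 1.
sqrt(1) = 1, so x = (11 ± 1)/2: x = 6 or x = 5.
Collecting all roots found:

x = 3, x = 4, x = 5, x = 6
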